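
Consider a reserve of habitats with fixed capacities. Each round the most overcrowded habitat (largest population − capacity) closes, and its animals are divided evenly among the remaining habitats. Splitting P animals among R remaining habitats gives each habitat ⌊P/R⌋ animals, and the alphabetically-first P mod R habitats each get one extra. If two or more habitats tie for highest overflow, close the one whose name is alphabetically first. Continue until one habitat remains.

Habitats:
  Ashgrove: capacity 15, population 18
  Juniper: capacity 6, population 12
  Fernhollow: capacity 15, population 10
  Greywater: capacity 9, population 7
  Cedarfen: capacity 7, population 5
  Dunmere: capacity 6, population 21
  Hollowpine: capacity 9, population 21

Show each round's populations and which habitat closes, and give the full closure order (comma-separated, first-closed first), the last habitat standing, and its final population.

Round 1: Ashgrove=18 Cedarfen=5 Dunmere=21 Fernhollow=10 Greywater=7 Hollowpine=21 Juniper=12 → close Dunmere (overflow 15)
  21÷6 = 3 each, +1 to first 3
Round 2: Ashgrove=22 Cedarfen=9 Fernhollow=14 Greywater=10 Hollowpine=24 Juniper=15 → close Hollowpine (overflow 15)
  24÷5 = 4 each, +1 to first 4
Round 3: Ashgrove=27 Cedarfen=14 Fernhollow=19 Greywater=15 Juniper=19 → close Juniper (overflow 13)
  19÷4 = 4 each, +1 to first 3
Round 4: Ashgrove=32 Cedarfen=19 Fernhollow=24 Greywater=19 → close Ashgrove (overflow 17)
  32÷3 = 10 each, +1 to first 2
Round 5: Cedarfen=30 Fernhollow=35 Greywater=29 → close Cedarfen (overflow 23)
  30÷2 = 15 each, +1 to first 0
Round 6: Fernhollow=50 Greywater=44 → close Fernhollow (overflow 35)
  50÷1 = 50 each, +1 to first 0

Closure order: Dunmere, Hollowpine, Juniper, Ashgrove, Cedarfen, Fernhollow
Last habitat: Greywater with 94 animals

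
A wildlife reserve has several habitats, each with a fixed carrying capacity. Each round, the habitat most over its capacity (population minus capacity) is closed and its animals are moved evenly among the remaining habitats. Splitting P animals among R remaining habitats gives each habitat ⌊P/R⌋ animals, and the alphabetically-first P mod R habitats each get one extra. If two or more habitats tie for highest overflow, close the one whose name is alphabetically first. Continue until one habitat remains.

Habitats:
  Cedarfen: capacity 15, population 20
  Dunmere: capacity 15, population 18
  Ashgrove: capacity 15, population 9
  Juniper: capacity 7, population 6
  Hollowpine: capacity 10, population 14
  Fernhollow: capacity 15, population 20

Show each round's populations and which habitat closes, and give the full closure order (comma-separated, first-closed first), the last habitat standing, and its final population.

Round 1: Ashgrove=9 Cedarfen=20 Dunmere=18 Fernhollow=20 Hollowpine=14 Juniper=6 → close Cedarfen (overflow 5)
  20÷5 = 4 each, +1 to first 0
Round 2: Ashgrove=13 Dunmere=22 Fernhollow=24 Hollowpine=18 Juniper=10 → close Fernhollow (overflow 9)
  24÷4 = 6 each, +1 to first 0
Round 3: Ashgrove=19 Dunmere=28 Hollowpine=24 Juniper=16 → close Hollowpine (overflow 14)
  24÷3 = 8 each, +1 to first 0
Round 4: Ashgrove=27 Dunmere=36 Juniper=24 → close Dunmere (overflow 21)
  36÷2 = 18 each, +1 to first 0
Round 5: Ashgrove=45 Juniper=42 → close Juniper (overflow 35)
  42÷1 = 42 each, +1 to first 0

Closure order: Cedarfen, Fernhollow, Hollowpine, Dunmere, Juniper
Last habitat: Ashgrove with 87 animals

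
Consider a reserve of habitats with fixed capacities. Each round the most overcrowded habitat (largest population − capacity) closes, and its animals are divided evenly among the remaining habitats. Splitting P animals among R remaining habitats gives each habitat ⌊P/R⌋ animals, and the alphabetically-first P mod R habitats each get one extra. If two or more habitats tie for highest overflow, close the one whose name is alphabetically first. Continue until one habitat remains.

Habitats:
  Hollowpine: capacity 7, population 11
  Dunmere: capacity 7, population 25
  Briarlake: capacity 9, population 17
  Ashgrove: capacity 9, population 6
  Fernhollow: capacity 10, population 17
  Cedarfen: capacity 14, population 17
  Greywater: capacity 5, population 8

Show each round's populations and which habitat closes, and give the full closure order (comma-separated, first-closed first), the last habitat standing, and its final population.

Closure order: Dunmere, Briarlake, Fernhollow, Hollowpine, Cedarfen, Greywater
Last habitat: Ashgrove with 101 animals

Round 1: Ashgrove=6 Briarlake=17 Cedarfen=17 Dunmere=25 Fernhollow=17 Greywater=8 Hollowpine=11 → close Dunmere (overflow 18)
  25÷6 = 4 each, +1 to first 1
Round 2: Ashgrove=11 Briarlake=21 Cedarfen=21 Fernhollow=21 Greywater=12 Hollowpine=15 → close Briarlake (overflow 12)
  21÷5 = 4 each, +1 to first 1
Round 3: Ashgrove=16 Cedarfen=25 Fernhollow=25 Greywater=16 Hollowpine=19 → close Fernhollow (overflow 15)
  25÷4 = 6 each, +1 to first 1
Round 4: Ashgrove=23 Cedarfen=31 Greywater=22 Hollowpine=25 → close Hollowpine (overflow 18)
  25÷3 = 8 each, +1 to first 1
Round 5: Ashgrove=32 Cedarfen=39 Greywater=30 → close Cedarfen (overflow 25)
  39÷2 = 19 each, +1 to first 1
Round 6: Ashgrove=52 Greywater=49 → close Greywater (overflow 44)
  49÷1 = 49 each, +1 to first 0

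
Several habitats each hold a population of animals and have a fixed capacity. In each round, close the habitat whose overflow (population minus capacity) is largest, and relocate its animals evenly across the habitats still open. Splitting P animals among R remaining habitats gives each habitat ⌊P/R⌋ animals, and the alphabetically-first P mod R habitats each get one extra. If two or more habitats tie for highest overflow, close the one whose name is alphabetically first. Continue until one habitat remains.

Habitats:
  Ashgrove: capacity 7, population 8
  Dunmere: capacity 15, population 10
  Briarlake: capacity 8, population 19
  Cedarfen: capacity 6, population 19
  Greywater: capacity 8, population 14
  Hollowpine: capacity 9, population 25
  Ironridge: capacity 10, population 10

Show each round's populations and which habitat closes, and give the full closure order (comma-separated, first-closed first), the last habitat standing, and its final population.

Round 1: Ashgrove=8 Briarlake=19 Cedarfen=19 Dunmere=10 Greywater=14 Hollowpine=25 Ironridge=10 → close Hollowpine (overflow 16)
  25÷6 = 4 each, +1 to first 1
Round 2: Ashgrove=13 Briarlake=23 Cedarfen=23 Dunmere=14 Greywater=18 Ironridge=14 → close Cedarfen (overflow 17)
  23÷5 = 4 each, +1 to first 3
Round 3: Ashgrove=18 Briarlake=28 Dunmere=19 Greywater=22 Ironridge=18 → close Briarlake (overflow 20)
  28÷4 = 7 each, +1 to first 0
Round 4: Ashgrove=25 Dunmere=26 Greywater=29 Ironridge=25 → close Greywater (overflow 21)
  29÷3 = 9 each, +1 to first 2
Round 5: Ashgrove=35 Dunmere=36 Ironridge=34 → close Ashgrove (overflow 28)
  35÷2 = 17 each, +1 to first 1
Round 6: Dunmere=54 Ironridge=51 → close Ironridge (overflow 41)
  51÷1 = 51 each, +1 to first 0

Closure order: Hollowpine, Cedarfen, Briarlake, Greywater, Ashgrove, Ironridge
Last habitat: Dunmere with 105 animals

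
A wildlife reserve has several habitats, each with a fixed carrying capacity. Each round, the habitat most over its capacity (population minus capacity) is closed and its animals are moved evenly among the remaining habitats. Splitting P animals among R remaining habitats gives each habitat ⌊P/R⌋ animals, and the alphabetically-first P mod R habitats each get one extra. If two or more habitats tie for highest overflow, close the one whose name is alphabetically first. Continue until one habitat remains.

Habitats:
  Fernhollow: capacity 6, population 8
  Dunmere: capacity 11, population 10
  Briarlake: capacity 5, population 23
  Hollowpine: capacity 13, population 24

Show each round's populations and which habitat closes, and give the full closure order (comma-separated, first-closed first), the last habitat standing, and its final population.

Closure order: Briarlake, Hollowpine, Fernhollow
Last habitat: Dunmere with 65 animals

Round 1: Briarlake=23 Dunmere=10 Fernhollow=8 Hollowpine=24 → close Briarlake (overflow 18)
  23÷3 = 7 each, +1 to first 2
Round 2: Dunmere=18 Fernhollow=16 Hollowpine=31 → close Hollowpine (overflow 18)
  31÷2 = 15 each, +1 to first 1
Round 3: Dunmere=34 Fernhollow=31 → close Fernhollow (overflow 25)
  31÷1 = 31 each, +1 to first 0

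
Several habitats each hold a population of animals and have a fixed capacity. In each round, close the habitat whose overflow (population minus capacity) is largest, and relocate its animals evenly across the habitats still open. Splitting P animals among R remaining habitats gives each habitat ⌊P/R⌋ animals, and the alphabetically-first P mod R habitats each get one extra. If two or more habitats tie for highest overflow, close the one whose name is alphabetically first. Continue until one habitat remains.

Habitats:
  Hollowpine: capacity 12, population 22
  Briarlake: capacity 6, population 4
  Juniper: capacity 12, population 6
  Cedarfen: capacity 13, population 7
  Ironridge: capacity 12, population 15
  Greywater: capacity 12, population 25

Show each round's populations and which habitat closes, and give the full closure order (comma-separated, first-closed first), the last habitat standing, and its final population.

Round 1: Briarlake=4 Cedarfen=7 Greywater=25 Hollowpine=22 Ironridge=15 Juniper=6 → close Greywater (overflow 13)
  25÷5 = 5 each, +1 to first 0
Round 2: Briarlake=9 Cedarfen=12 Hollowpine=27 Ironridge=20 Juniper=11 → close Hollowpine (overflow 15)
  27÷4 = 6 each, +1 to first 3
Round 3: Briarlake=16 Cedarfen=19 Ironridge=27 Juniper=17 → close Ironridge (overflow 15)
  27÷3 = 9 each, +1 to first 0
Round 4: Briarlake=25 Cedarfen=28 Juniper=26 → close Briarlake (overflow 19)
  25÷2 = 12 each, +1 to first 1
Round 5: Cedarfen=41 Juniper=38 → close Cedarfen (overflow 28)
  41÷1 = 41 each, +1 to first 0

Closure order: Greywater, Hollowpine, Ironridge, Briarlake, Cedarfen
Last habitat: Juniper with 79 animals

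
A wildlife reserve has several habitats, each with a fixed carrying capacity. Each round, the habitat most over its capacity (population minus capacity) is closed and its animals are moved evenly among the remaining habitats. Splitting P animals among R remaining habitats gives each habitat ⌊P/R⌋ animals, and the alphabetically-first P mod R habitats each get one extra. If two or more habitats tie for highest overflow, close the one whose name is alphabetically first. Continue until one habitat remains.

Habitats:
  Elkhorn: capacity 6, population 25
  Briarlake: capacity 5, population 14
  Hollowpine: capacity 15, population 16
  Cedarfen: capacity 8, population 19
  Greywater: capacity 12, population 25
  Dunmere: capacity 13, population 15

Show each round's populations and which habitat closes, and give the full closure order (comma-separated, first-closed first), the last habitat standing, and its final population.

Round 1: Briarlake=14 Cedarfen=19 Dunmere=15 Elkhorn=25 Greywater=25 Hollowpine=16 → close Elkhorn (overflow 19)
  25÷5 = 5 each, +1 to first 0
Round 2: Briarlake=19 Cedarfen=24 Dunmere=20 Greywater=30 Hollowpine=21 → close Greywater (overflow 18)
  30÷4 = 7 each, +1 to first 2
Round 3: Briarlake=27 Cedarfen=32 Dunmere=27 Hollowpine=28 → close Cedarfen (overflow 24)
  32÷3 = 10 each, +1 to first 2
Round 4: Briarlake=38 Dunmere=38 Hollowpine=38 → close Briarlake (overflow 33)
  38÷2 = 19 each, +1 to first 0
Round 5: Dunmere=57 Hollowpine=57 → close Dunmere (overflow 44)
  57÷1 = 57 each, +1 to first 0

Closure order: Elkhorn, Greywater, Cedarfen, Briarlake, Dunmere
Last habitat: Hollowpine with 114 animals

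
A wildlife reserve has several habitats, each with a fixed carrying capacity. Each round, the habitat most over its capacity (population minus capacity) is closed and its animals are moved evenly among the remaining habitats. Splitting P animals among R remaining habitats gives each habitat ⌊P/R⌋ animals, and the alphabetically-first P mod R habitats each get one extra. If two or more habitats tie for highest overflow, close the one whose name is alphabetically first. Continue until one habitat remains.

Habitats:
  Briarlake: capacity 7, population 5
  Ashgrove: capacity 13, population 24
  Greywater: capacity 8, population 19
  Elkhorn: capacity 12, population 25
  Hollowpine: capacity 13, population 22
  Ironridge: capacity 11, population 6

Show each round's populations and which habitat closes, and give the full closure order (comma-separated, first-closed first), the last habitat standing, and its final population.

Closure order: Elkhorn, Ashgrove, Greywater, Hollowpine, Briarlake
Last habitat: Ironridge with 101 animals

Round 1: Ashgrove=24 Briarlake=5 Elkhorn=25 Greywater=19 Hollowpine=22 Ironridge=6 → close Elkhorn (overflow 13)
  25÷5 = 5 each, +1 to first 0
Round 2: Ashgrove=29 Briarlake=10 Greywater=24 Hollowpine=27 Ironridge=11 → close Ashgrove (overflow 16)
  29÷4 = 7 each, +1 to first 1
Round 3: Briarlake=18 Greywater=31 Hollowpine=34 Ironridge=18 → close Greywater (overflow 23)
  31÷3 = 10 each, +1 to first 1
Round 4: Briarlake=29 Hollowpine=44 Ironridge=28 → close Hollowpine (overflow 31)
  44÷2 = 22 each, +1 to first 0
Round 5: Briarlake=51 Ironridge=50 → close Briarlake (overflow 44)
  51÷1 = 51 each, +1 to first 0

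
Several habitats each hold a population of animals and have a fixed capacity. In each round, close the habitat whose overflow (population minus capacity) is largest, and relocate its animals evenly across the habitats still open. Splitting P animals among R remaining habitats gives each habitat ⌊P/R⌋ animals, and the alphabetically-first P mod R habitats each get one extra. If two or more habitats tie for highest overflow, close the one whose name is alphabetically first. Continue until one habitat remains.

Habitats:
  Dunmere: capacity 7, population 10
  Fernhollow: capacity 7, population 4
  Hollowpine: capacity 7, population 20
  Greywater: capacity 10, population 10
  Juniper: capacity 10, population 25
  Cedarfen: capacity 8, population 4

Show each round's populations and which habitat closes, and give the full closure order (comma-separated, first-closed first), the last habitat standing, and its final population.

Round 1: Cedarfen=4 Dunmere=10 Fernhollow=4 Greywater=10 Hollowpine=20 Juniper=25 → close Juniper (overflow 15)
  25÷5 = 5 each, +1 to first 0
Round 2: Cedarfen=9 Dunmere=15 Fernhollow=9 Greywater=15 Hollowpine=25 → close Hollowpine (overflow 18)
  25÷4 = 6 each, +1 to first 1
Round 3: Cedarfen=16 Dunmere=21 Fernhollow=15 Greywater=21 → close Dunmere (overflow 14)
  21÷3 = 7 each, +1 to first 0
Round 4: Cedarfen=23 Fernhollow=22 Greywater=28 → close Greywater (overflow 18)
  28÷2 = 14 each, +1 to first 0
Round 5: Cedarfen=37 Fernhollow=36 → close Cedarfen (overflow 29)
  37÷1 = 37 each, +1 to first 0

Closure order: Juniper, Hollowpine, Dunmere, Greywater, Cedarfen
Last habitat: Fernhollow with 73 animals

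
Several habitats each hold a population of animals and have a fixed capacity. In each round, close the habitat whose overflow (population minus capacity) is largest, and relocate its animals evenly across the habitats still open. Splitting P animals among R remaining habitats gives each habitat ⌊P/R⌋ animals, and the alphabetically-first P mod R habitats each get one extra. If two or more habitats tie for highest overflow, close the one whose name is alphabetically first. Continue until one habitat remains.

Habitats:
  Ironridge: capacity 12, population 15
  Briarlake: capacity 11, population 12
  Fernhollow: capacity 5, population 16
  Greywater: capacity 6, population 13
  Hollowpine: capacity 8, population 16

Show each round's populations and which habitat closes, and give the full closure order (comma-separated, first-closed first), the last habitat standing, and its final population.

Closure order: Fernhollow, Hollowpine, Greywater, Ironridge
Last habitat: Briarlake with 72 animals

Round 1: Briarlake=12 Fernhollow=16 Greywater=13 Hollowpine=16 Ironridge=15 → close Fernhollow (overflow 11)
  16÷4 = 4 each, +1 to first 0
Round 2: Briarlake=16 Greywater=17 Hollowpine=20 Ironridge=19 → close Hollowpine (overflow 12)
  20÷3 = 6 each, +1 to first 2
Round 3: Briarlake=23 Greywater=24 Ironridge=25 → close Greywater (overflow 18)
  24÷2 = 12 each, +1 to first 0
Round 4: Briarlake=35 Ironridge=37 → close Ironridge (overflow 25)
  37÷1 = 37 each, +1 to first 0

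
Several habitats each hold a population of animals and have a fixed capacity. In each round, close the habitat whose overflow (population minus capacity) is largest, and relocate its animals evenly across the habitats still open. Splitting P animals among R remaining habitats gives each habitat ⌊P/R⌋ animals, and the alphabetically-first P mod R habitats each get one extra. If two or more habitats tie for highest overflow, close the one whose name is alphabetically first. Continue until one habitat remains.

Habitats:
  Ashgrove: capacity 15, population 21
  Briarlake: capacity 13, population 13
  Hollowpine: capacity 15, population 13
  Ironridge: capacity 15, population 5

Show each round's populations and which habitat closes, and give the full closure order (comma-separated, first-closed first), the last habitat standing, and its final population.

Closure order: Ashgrove, Briarlake, Hollowpine
Last habitat: Ironridge with 52 animals

Round 1: Ashgrove=21 Briarlake=13 Hollowpine=13 Ironridge=5 → close Ashgrove (overflow 6)
  21÷3 = 7 each, +1 to first 0
Round 2: Briarlake=20 Hollowpine=20 Ironridge=12 → close Briarlake (overflow 7)
  20÷2 = 10 each, +1 to first 0
Round 3: Hollowpine=30 Ironridge=22 → close Hollowpine (overflow 15)
  30÷1 = 30 each, +1 to first 0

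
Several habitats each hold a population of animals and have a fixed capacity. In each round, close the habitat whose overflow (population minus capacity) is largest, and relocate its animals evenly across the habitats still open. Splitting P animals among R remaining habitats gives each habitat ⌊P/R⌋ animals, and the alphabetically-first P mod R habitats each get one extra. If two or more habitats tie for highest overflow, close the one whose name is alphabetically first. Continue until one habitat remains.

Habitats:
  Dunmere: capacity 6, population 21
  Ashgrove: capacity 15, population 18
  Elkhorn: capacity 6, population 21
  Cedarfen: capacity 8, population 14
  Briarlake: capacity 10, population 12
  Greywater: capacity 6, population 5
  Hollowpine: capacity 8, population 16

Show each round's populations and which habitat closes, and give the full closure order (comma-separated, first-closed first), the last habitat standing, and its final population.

Closure order: Dunmere, Elkhorn, Cedarfen, Hollowpine, Ashgrove, Briarlake
Last habitat: Greywater with 107 animals

Round 1: Ashgrove=18 Briarlake=12 Cedarfen=14 Dunmere=21 Elkhorn=21 Greywater=5 Hollowpine=16 → close Dunmere (overflow 15)
  21÷6 = 3 each, +1 to first 3
Round 2: Ashgrove=22 Briarlake=16 Cedarfen=18 Elkhorn=24 Greywater=8 Hollowpine=19 → close Elkhorn (overflow 18)
  24÷5 = 4 each, +1 to first 4
Round 3: Ashgrove=27 Briarlake=21 Cedarfen=23 Greywater=13 Hollowpine=23 → close Cedarfen (overflow 15)
  23÷4 = 5 each, +1 to first 3
Round 4: Ashgrove=33 Briarlake=27 Greywater=19 Hollowpine=28 → close Hollowpine (overflow 20)
  28÷3 = 9 each, +1 to first 1
Round 5: Ashgrove=43 Briarlake=36 Greywater=28 → close Ashgrove (overflow 28)
  43÷2 = 21 each, +1 to first 1
Round 6: Briarlake=58 Greywater=49 → close Briarlake (overflow 48)
  58÷1 = 58 each, +1 to first 0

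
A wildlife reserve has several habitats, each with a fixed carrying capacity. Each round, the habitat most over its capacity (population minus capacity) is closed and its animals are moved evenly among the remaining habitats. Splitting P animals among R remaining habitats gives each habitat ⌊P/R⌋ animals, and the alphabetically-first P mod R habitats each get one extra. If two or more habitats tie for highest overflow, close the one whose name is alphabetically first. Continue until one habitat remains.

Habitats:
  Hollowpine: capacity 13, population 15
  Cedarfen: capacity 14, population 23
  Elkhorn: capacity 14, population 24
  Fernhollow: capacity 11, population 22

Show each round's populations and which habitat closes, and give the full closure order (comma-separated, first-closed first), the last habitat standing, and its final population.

Closure order: Fernhollow, Cedarfen, Elkhorn
Last habitat: Hollowpine with 84 animals

Round 1: Cedarfen=23 Elkhorn=24 Fernhollow=22 Hollowpine=15 → close Fernhollow (overflow 11)
  22÷3 = 7 each, +1 to first 1
Round 2: Cedarfen=31 Elkhorn=31 Hollowpine=22 → close Cedarfen (overflow 17)
  31÷2 = 15 each, +1 to first 1
Round 3: Elkhorn=47 Hollowpine=37 → close Elkhorn (overflow 33)
  47÷1 = 47 each, +1 to first 0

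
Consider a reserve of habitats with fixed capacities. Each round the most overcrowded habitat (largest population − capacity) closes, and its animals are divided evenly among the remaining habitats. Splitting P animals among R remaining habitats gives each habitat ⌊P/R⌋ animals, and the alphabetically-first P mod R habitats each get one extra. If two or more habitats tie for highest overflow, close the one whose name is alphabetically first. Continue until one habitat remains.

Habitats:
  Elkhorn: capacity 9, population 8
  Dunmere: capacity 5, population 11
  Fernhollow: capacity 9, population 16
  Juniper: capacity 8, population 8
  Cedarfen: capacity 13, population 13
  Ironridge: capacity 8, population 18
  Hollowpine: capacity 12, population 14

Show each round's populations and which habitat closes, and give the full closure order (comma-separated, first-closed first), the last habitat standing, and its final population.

Closure order: Ironridge, Fernhollow, Dunmere, Hollowpine, Cedarfen, Elkhorn
Last habitat: Juniper with 88 animals

Round 1: Cedarfen=13 Dunmere=11 Elkhorn=8 Fernhollow=16 Hollowpine=14 Ironridge=18 Juniper=8 → close Ironridge (overflow 10)
  18÷6 = 3 each, +1 to first 0
Round 2: Cedarfen=16 Dunmere=14 Elkhorn=11 Fernhollow=19 Hollowpine=17 Juniper=11 → close Fernhollow (overflow 10)
  19÷5 = 3 each, +1 to first 4
Round 3: Cedarfen=20 Dunmere=18 Elkhorn=15 Hollowpine=21 Juniper=14 → close Dunmere (overflow 13)
  18÷4 = 4 each, +1 to first 2
Round 4: Cedarfen=25 Elkhorn=20 Hollowpine=25 Juniper=18 → close Hollowpine (overflow 13)
  25÷3 = 8 each, +1 to first 1
Round 5: Cedarfen=34 Elkhorn=28 Juniper=26 → close Cedarfen (overflow 21)
  34÷2 = 17 each, +1 to first 0
Round 6: Elkhorn=45 Juniper=43 → close Elkhorn (overflow 36)
  45÷1 = 45 each, +1 to first 0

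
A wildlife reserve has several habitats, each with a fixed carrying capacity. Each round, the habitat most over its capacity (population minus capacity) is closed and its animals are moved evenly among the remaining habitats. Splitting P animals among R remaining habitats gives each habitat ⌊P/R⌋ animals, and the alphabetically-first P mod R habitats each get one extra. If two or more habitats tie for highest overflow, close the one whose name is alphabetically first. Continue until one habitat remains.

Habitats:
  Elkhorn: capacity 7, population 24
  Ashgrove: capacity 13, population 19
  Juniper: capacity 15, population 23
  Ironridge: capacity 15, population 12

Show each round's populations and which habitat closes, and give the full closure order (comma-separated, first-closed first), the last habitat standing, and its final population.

Round 1: Ashgrove=19 Elkhorn=24 Ironridge=12 Juniper=23 → close Elkhorn (overflow 17)
  24÷3 = 8 each, +1 to first 0
Round 2: Ashgrove=27 Ironridge=20 Juniper=31 → close Juniper (overflow 16)
  31÷2 = 15 each, +1 to first 1
Round 3: Ashgrove=43 Ironridge=35 → close Ashgrove (overflow 30)
  43÷1 = 43 each, +1 to first 0

Closure order: Elkhorn, Juniper, Ashgrove
Last habitat: Ironridge with 78 animals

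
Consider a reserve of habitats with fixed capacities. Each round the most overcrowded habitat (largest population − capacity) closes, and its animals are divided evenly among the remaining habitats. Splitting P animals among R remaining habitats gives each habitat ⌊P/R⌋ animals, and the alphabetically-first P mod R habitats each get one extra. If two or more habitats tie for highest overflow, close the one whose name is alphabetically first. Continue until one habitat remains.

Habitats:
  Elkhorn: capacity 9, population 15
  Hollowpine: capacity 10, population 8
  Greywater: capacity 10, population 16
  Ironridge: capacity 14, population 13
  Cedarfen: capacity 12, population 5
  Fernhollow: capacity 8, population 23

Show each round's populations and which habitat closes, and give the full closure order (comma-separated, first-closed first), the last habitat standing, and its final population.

Closure order: Fernhollow, Elkhorn, Greywater, Hollowpine, Ironridge
Last habitat: Cedarfen with 80 animals

Round 1: Cedarfen=5 Elkhorn=15 Fernhollow=23 Greywater=16 Hollowpine=8 Ironridge=13 → close Fernhollow (overflow 15)
  23÷5 = 4 each, +1 to first 3
Round 2: Cedarfen=10 Elkhorn=20 Greywater=21 Hollowpine=12 Ironridge=17 → close Elkhorn (overflow 11)
  20÷4 = 5 each, +1 to first 0
Round 3: Cedarfen=15 Greywater=26 Hollowpine=17 Ironridge=22 → close Greywater (overflow 16)
  26÷3 = 8 each, +1 to first 2
Round 4: Cedarfen=24 Hollowpine=26 Ironridge=30 → close Hollowpine (overflow 16)
  26÷2 = 13 each, +1 to first 0
Round 5: Cedarfen=37 Ironridge=43 → close Ironridge (overflow 29)
  43÷1 = 43 each, +1 to first 0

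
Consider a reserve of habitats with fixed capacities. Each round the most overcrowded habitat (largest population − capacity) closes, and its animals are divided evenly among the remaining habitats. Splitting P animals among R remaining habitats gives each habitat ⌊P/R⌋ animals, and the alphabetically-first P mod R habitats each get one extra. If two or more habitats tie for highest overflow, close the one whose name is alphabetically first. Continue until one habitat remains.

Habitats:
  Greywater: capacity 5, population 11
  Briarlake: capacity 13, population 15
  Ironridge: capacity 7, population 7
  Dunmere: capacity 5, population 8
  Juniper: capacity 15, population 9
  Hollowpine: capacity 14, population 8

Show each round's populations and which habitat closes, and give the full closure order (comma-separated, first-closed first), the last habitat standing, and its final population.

Round 1: Briarlake=15 Dunmere=8 Greywater=11 Hollowpine=8 Ironridge=7 Juniper=9 → close Greywater (overflow 6)
  11÷5 = 2 each, +1 to first 1
Round 2: Briarlake=18 Dunmere=10 Hollowpine=10 Ironridge=9 Juniper=11 → close Briarlake (overflow 5)
  18÷4 = 4 each, +1 to first 2
Round 3: Dunmere=15 Hollowpine=15 Ironridge=13 Juniper=15 → close Dunmere (overflow 10)
  15÷3 = 5 each, +1 to first 0
Round 4: Hollowpine=20 Ironridge=18 Juniper=20 → close Ironridge (overflow 11)
  18÷2 = 9 each, +1 to first 0
Round 5: Hollowpine=29 Juniper=29 → close Hollowpine (overflow 15)
  29÷1 = 29 each, +1 to first 0

Closure order: Greywater, Briarlake, Dunmere, Ironridge, Hollowpine
Last habitat: Juniper with 58 animals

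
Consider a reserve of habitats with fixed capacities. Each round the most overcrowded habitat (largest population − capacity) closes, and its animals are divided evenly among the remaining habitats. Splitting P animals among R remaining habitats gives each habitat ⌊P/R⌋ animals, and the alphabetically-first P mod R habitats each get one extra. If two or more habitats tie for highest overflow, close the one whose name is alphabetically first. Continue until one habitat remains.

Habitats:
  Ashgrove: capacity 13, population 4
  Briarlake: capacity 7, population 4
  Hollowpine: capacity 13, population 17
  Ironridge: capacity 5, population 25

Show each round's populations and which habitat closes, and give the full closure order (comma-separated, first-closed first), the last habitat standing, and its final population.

Closure order: Ironridge, Hollowpine, Briarlake
Last habitat: Ashgrove with 50 animals

Round 1: Ashgrove=4 Briarlake=4 Hollowpine=17 Ironridge=25 → close Ironridge (overflow 20)
  25÷3 = 8 each, +1 to first 1
Round 2: Ashgrove=13 Briarlake=12 Hollowpine=25 → close Hollowpine (overflow 12)
  25÷2 = 12 each, +1 to first 1
Round 3: Ashgrove=26 Briarlake=24 → close Briarlake (overflow 17)
  24÷1 = 24 each, +1 to first 0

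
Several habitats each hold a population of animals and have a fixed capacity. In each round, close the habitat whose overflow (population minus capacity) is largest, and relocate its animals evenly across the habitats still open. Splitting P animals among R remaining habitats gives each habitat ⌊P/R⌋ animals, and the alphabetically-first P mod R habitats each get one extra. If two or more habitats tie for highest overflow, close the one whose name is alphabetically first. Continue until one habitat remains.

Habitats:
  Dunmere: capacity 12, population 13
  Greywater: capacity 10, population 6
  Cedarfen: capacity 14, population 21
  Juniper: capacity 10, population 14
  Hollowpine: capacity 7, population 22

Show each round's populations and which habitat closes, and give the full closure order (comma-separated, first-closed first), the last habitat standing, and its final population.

Closure order: Hollowpine, Cedarfen, Juniper, Dunmere
Last habitat: Greywater with 76 animals

Round 1: Cedarfen=21 Dunmere=13 Greywater=6 Hollowpine=22 Juniper=14 → close Hollowpine (overflow 15)
  22÷4 = 5 each, +1 to first 2
Round 2: Cedarfen=27 Dunmere=19 Greywater=11 Juniper=19 → close Cedarfen (overflow 13)
  27÷3 = 9 each, +1 to first 0
Round 3: Dunmere=28 Greywater=20 Juniper=28 → close Juniper (overflow 18)
  28÷2 = 14 each, +1 to first 0
Round 4: Dunmere=42 Greywater=34 → close Dunmere (overflow 30)
  42÷1 = 42 each, +1 to first 0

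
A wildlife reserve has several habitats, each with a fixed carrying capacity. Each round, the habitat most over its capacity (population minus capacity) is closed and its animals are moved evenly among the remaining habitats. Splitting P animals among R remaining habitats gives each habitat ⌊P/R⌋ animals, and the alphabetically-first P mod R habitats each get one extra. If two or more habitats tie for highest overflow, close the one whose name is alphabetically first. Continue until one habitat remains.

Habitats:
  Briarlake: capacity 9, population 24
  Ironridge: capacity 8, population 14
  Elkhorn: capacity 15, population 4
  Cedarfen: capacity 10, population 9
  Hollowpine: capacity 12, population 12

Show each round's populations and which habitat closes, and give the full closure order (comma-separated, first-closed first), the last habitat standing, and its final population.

Closure order: Briarlake, Ironridge, Cedarfen, Hollowpine
Last habitat: Elkhorn with 63 animals

Round 1: Briarlake=24 Cedarfen=9 Elkhorn=4 Hollowpine=12 Ironridge=14 → close Briarlake (overflow 15)
  24÷4 = 6 each, +1 to first 0
Round 2: Cedarfen=15 Elkhorn=10 Hollowpine=18 Ironridge=20 → close Ironridge (overflow 12)
  20÷3 = 6 each, +1 to first 2
Round 3: Cedarfen=22 Elkhorn=17 Hollowpine=24 → close Cedarfen (overflow 12)
  22÷2 = 11 each, +1 to first 0
Round 4: Elkhorn=28 Hollowpine=35 → close Hollowpine (overflow 23)
  35÷1 = 35 each, +1 to first 0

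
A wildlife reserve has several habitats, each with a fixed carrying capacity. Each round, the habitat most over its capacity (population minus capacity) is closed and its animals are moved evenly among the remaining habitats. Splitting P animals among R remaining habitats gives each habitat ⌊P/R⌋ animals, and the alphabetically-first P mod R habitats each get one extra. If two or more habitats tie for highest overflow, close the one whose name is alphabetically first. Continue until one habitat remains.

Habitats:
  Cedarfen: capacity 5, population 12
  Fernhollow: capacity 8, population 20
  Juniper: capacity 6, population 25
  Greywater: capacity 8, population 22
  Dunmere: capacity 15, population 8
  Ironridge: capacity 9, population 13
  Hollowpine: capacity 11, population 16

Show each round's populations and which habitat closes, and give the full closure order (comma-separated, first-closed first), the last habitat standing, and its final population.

Closure order: Juniper, Greywater, Fernhollow, Cedarfen, Hollowpine, Ironridge
Last habitat: Dunmere with 116 animals

Round 1: Cedarfen=12 Dunmere=8 Fernhollow=20 Greywater=22 Hollowpine=16 Ironridge=13 Juniper=25 → close Juniper (overflow 19)
  25÷6 = 4 each, +1 to first 1
Round 2: Cedarfen=17 Dunmere=12 Fernhollow=24 Greywater=26 Hollowpine=20 Ironridge=17 → close Greywater (overflow 18)
  26÷5 = 5 each, +1 to first 1
Round 3: Cedarfen=23 Dunmere=17 Fernhollow=29 Hollowpine=25 Ironridge=22 → close Fernhollow (overflow 21)
  29÷4 = 7 each, +1 to first 1
Round 4: Cedarfen=31 Dunmere=24 Hollowpine=32 Ironridge=29 → close Cedarfen (overflow 26)
  31÷3 = 10 each, +1 to first 1
Round 5: Dunmere=35 Hollowpine=42 Ironridge=39 → close Hollowpine (overflow 31)
  42÷2 = 21 each, +1 to first 0
Round 6: Dunmere=56 Ironridge=60 → close Ironridge (overflow 51)
  60÷1 = 60 each, +1 to first 0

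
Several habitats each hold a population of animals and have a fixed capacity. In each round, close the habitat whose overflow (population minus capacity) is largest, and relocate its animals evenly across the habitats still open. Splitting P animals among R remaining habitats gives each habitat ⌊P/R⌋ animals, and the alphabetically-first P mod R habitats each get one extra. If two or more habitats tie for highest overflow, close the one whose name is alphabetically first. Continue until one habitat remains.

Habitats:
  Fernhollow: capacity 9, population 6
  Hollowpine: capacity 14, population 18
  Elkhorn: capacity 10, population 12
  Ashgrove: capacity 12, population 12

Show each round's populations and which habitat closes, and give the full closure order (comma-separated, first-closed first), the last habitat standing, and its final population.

Closure order: Hollowpine, Elkhorn, Ashgrove
Last habitat: Fernhollow with 48 animals

Round 1: Ashgrove=12 Elkhorn=12 Fernhollow=6 Hollowpine=18 → close Hollowpine (overflow 4)
  18÷3 = 6 each, +1 to first 0
Round 2: Ashgrove=18 Elkhorn=18 Fernhollow=12 → close Elkhorn (overflow 8)
  18÷2 = 9 each, +1 to first 0
Round 3: Ashgrove=27 Fernhollow=21 → close Ashgrove (overflow 15)
  27÷1 = 27 each, +1 to first 0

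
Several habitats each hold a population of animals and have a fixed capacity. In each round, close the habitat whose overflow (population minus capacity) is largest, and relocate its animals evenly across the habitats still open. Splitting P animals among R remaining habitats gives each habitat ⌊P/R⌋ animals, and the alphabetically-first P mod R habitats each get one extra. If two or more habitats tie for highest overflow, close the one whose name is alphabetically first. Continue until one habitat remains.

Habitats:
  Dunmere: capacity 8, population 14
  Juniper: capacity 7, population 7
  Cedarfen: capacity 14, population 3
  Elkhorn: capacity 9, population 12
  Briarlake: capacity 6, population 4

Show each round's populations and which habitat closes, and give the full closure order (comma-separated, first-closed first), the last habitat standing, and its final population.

Round 1: Briarlake=4 Cedarfen=3 Dunmere=14 Elkhorn=12 Juniper=7 → close Dunmere (overflow 6)
  14÷4 = 3 each, +1 to first 2
Round 2: Briarlake=8 Cedarfen=7 Elkhorn=15 Juniper=10 → close Elkhorn (overflow 6)
  15÷3 = 5 each, +1 to first 0
Round 3: Briarlake=13 Cedarfen=12 Juniper=15 → close Juniper (overflow 8)
  15÷2 = 7 each, +1 to first 1
Round 4: Briarlake=21 Cedarfen=19 → close Briarlake (overflow 15)
  21÷1 = 21 each, +1 to first 0

Closure order: Dunmere, Elkhorn, Juniper, Briarlake
Last habitat: Cedarfen with 40 animals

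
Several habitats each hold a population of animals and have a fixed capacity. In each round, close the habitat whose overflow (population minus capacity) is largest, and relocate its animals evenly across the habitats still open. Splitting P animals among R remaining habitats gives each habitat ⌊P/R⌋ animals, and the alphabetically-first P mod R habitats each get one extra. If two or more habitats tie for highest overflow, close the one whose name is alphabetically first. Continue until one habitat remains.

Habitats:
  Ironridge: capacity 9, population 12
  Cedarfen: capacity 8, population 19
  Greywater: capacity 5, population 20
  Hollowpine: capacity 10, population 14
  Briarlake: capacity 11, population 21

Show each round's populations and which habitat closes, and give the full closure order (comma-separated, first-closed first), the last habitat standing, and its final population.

Closure order: Greywater, Cedarfen, Briarlake, Hollowpine
Last habitat: Ironridge with 86 animals

Round 1: Briarlake=21 Cedarfen=19 Greywater=20 Hollowpine=14 Ironridge=12 → close Greywater (overflow 15)
  20÷4 = 5 each, +1 to first 0
Round 2: Briarlake=26 Cedarfen=24 Hollowpine=19 Ironridge=17 → close Cedarfen (overflow 16)
  24÷3 = 8 each, +1 to first 0
Round 3: Briarlake=34 Hollowpine=27 Ironridge=25 → close Briarlake (overflow 23)
  34÷2 = 17 each, +1 to first 0
Round 4: Hollowpine=44 Ironridge=42 → close Hollowpine (overflow 34)
  44÷1 = 44 each, +1 to first 0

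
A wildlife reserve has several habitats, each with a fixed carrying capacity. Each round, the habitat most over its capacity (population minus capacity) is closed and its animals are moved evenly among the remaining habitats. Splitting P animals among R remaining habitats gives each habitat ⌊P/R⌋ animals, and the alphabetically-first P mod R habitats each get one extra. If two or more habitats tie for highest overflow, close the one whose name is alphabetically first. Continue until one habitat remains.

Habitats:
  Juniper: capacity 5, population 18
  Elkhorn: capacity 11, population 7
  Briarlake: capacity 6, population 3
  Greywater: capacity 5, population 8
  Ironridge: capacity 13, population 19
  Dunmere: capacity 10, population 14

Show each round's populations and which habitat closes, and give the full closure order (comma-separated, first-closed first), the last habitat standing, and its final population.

Closure order: Juniper, Ironridge, Dunmere, Greywater, Briarlake
Last habitat: Elkhorn with 69 animals

Round 1: Briarlake=3 Dunmere=14 Elkhorn=7 Greywater=8 Ironridge=19 Juniper=18 → close Juniper (overflow 13)
  18÷5 = 3 each, +1 to first 3
Round 2: Briarlake=7 Dunmere=18 Elkhorn=11 Greywater=11 Ironridge=22 → close Ironridge (overflow 9)
  22÷4 = 5 each, +1 to first 2
Round 3: Briarlake=13 Dunmere=24 Elkhorn=16 Greywater=16 → close Dunmere (overflow 14)
  24÷3 = 8 each, +1 to first 0
Round 4: Briarlake=21 Elkhorn=24 Greywater=24 → close Greywater (overflow 19)
  24÷2 = 12 each, +1 to first 0
Round 5: Briarlake=33 Elkhorn=36 → close Briarlake (overflow 27)
  33÷1 = 33 each, +1 to first 0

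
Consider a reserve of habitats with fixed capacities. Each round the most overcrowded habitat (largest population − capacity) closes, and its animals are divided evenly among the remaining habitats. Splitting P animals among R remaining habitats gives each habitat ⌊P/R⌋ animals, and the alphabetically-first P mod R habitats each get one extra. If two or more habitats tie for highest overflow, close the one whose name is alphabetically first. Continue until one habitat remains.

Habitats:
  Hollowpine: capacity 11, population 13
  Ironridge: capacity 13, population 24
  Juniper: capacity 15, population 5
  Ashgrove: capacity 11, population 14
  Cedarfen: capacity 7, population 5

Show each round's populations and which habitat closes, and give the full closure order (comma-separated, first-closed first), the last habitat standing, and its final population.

Closure order: Ironridge, Ashgrove, Hollowpine, Cedarfen
Last habitat: Juniper with 61 animals

Round 1: Ashgrove=14 Cedarfen=5 Hollowpine=13 Ironridge=24 Juniper=5 → close Ironridge (overflow 11)
  24÷4 = 6 each, +1 to first 0
Round 2: Ashgrove=20 Cedarfen=11 Hollowpine=19 Juniper=11 → close Ashgrove (overflow 9)
  20÷3 = 6 each, +1 to first 2
Round 3: Cedarfen=18 Hollowpine=26 Juniper=17 → close Hollowpine (overflow 15)
  26÷2 = 13 each, +1 to first 0
Round 4: Cedarfen=31 Juniper=30 → close Cedarfen (overflow 24)
  31÷1 = 31 each, +1 to first 0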